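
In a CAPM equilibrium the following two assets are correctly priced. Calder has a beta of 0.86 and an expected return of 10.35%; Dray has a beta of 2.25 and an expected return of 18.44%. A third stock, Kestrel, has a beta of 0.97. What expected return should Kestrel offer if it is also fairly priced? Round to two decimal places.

10.99%

MRP (SML slope) = (18.44% − 10.35%) / (2.25 − 0.86) = 8.09% / 1.39 = 5.8201%
R_f (intercept) = 10.35% − 0.86 × 5.8201% = 5.3447%
E(R_Kestrel) = R_f + β × MRP = 5.3447% + 0.97 × 5.8201% = 10.99%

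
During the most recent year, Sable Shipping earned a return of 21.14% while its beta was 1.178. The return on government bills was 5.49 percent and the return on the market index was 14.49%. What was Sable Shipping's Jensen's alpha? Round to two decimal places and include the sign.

Market excess return = 14.49% − 5.49% = 9.00%
CAPM benchmark = R_f + β(R_m − R_f) = 5.49% + 1.178 × 9.00% = 16.09200%
α = actual − benchmark = 21.14% − 16.09200% = +5.05%

+5.05%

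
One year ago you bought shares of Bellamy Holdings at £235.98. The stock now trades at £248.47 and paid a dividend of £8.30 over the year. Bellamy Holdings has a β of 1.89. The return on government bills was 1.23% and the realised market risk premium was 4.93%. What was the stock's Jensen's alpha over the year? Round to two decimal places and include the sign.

Realised HPR = (P1 + D1 − P0) / P0 = (248.47 + 8.30 − 235.98) / 235.98 = 20.79 / 235.98 = 8.8101%
CAPM required = R_f + β·MRP = 1.23% + 1.89 × 4.93% = 10.5477%
α = realised − required = 8.8101% − 10.5477% = -1.74%

-1.74%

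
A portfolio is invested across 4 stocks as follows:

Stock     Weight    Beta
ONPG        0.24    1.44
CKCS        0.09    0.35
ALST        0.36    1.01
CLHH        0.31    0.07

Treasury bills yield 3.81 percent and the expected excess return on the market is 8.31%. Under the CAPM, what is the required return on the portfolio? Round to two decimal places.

β_P = Σ w_i β_i = 0.24×1.44 + 0.09×0.35 + 0.36×1.01 + 0.31×0.07 = 0.7624
E(R_P) = R_f + β_P × MRP = 3.81% + 0.7624 × 8.31% = 10.15%

10.15%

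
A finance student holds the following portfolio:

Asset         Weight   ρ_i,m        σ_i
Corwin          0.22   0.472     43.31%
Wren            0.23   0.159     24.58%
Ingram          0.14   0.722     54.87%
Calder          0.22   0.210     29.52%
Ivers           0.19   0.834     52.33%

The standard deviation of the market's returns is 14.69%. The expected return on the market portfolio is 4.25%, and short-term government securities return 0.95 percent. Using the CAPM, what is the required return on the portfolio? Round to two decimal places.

β_Corwin = 0.472 × 43.31% / 14.69% = 1.3916
β_Wren = 0.159 × 24.58% / 14.69% = 0.2660
β_Ingram = 0.722 × 54.87% / 14.69% = 2.6968
β_Calder = 0.210 × 29.52% / 14.69% = 0.4220
β_Ivers = 0.834 × 52.33% / 14.69% = 2.9709
β_P = Σ w_i β_i = 0.22×1.3916 + 0.23×0.2660 + 0.14×2.6968 + 0.22×0.4220 + 0.19×2.9709 = 1.4022
MRP = 4.25% − 0.95% = 3.30%
E(R_P) = R_f + β_P × MRP = 0.95% + 1.4022 × 3.30% = 5.58%

5.58%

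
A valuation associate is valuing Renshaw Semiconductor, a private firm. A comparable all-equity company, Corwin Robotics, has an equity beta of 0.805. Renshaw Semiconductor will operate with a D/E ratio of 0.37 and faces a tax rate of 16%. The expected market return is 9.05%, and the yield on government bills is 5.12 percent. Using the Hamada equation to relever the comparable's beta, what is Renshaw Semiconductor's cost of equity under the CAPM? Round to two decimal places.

β_L = β_U × [1 + (1 − t)(D/E)] = 0.805 × [1 + (1 − 0.16) × 0.37]
    = 0.805 × [1 + 0.84 × 0.37] = 0.805 × 1.3108 = 1.0552
MRP = 9.05% − 5.12% = 3.93%
E(R) = R_f + β_L × MRP = 5.12% + 1.0552 × 3.93% = 9.27%

9.27%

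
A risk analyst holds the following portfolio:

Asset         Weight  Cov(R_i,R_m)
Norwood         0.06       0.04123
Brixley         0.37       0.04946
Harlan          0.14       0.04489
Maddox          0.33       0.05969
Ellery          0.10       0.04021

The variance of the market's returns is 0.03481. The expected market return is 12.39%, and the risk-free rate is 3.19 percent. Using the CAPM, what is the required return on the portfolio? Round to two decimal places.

16.61%

β_Norwood = 0.04123 / 0.03481 = 1.1844
β_Brixley = 0.04946 / 0.03481 = 1.4209
β_Harlan = 0.04489 / 0.03481 = 1.2896
β_Maddox = 0.05969 / 0.03481 = 1.7147
β_Ellery = 0.04021 / 0.03481 = 1.1551
β_P = Σ w_i β_i = 0.06×1.1844 + 0.37×1.4209 + 0.14×1.2896 + 0.33×1.7147 + 0.10×1.1551 = 1.4587
MRP = 12.39% − 3.19% = 9.20%
E(R_P) = R_f + β_P × MRP = 3.19% + 1.4587 × 9.20% = 16.61%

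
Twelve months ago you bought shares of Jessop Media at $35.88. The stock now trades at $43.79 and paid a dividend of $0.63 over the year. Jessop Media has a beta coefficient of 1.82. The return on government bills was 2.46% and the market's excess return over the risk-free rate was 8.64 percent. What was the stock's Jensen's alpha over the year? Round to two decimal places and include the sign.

+5.62%

Realised HPR = (P1 + D1 − P0) / P0 = (43.79 + 0.63 − 35.88) / 35.88 = 8.54 / 35.88 = 23.8016%
CAPM required = R_f + β·MRP = 2.46% + 1.82 × 8.64% = 18.1848%
α = realised − required = 23.8016% − 18.1848% = +5.62%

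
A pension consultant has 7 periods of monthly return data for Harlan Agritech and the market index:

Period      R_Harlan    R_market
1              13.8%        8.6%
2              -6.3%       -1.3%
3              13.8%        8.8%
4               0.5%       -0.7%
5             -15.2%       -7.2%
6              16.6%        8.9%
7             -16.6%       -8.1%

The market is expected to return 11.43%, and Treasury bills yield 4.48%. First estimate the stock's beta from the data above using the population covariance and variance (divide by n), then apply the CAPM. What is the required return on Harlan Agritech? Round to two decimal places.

Mean R_i = (13.8 − 6.3 + 13.8 + 0.5 − 15.2 + 16.6 − 16.6) / 7 = 0.9429%
Mean R_m = (8.6 − 1.3 + 8.8 − 0.7 − 7.2 + 8.9 − 8.1) / 7 = 1.2857%
Σ(R_i − R̄_i)(R_m − R̄_m) = 631.1143  ⇒  Cov = 631.1143 / 7 = 90.1592
Σ(R_m − R̄_m)² = 338.6686  ⇒  Var(R_m) = 338.6686 / 7 = 48.3812
β = Cov / Var(R_m) = 90.1592 / 48.3812 = 1.8635
MRP = 11.43% − 4.48% = 6.95%
E(R) = R_f + β × MRP = 4.48% + 1.8635 × 6.95% = 17.43%

17.43%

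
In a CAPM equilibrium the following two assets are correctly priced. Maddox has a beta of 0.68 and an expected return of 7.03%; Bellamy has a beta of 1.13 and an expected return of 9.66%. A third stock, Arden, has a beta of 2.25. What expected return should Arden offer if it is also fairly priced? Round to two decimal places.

MRP (SML slope) = (9.66% − 7.03%) / (1.13 − 0.68) = 2.63% / 0.45 = 5.8444%
R_f (intercept) = 7.03% − 0.68 × 5.8444% = 3.0558%
E(R_Arden) = R_f + β × MRP = 3.0558% + 2.25 × 5.8444% = 16.21%

16.21%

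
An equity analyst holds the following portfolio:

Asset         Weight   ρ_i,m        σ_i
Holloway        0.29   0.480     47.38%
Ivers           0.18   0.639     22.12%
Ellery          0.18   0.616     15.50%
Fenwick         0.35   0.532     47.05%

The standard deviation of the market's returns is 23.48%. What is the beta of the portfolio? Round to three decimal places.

β_Holloway = 0.480 × 47.38% / 23.48% = 0.9686
β_Ivers = 0.639 × 22.12% / 23.48% = 0.6020
β_Ellery = 0.616 × 15.50% / 23.48% = 0.4066
β_Fenwick = 0.532 × 47.05% / 23.48% = 1.0660
β_P = Σ w_i β_i = 0.29×0.9686 + 0.18×0.6020 + 0.18×0.4066 + 0.35×1.0660 = 0.8355

0.836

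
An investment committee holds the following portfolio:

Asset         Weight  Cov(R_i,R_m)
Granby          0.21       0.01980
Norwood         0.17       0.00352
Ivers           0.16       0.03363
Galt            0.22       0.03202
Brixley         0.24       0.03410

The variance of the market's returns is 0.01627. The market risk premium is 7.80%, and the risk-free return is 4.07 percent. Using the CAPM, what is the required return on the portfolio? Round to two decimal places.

16.23%

β_Granby = 0.01980 / 0.01627 = 1.2170
β_Norwood = 0.00352 / 0.01627 = 0.2163
β_Ivers = 0.03363 / 0.01627 = 2.0670
β_Galt = 0.03202 / 0.01627 = 1.9680
β_Brixley = 0.03410 / 0.01627 = 2.0959
β_P = Σ w_i β_i = 0.21×1.2170 + 0.17×0.2163 + 0.16×2.0670 + 0.22×1.9680 + 0.24×2.0959 = 1.5590
E(R_P) = R_f + β_P × MRP = 4.07% + 1.5590 × 7.80% = 16.23%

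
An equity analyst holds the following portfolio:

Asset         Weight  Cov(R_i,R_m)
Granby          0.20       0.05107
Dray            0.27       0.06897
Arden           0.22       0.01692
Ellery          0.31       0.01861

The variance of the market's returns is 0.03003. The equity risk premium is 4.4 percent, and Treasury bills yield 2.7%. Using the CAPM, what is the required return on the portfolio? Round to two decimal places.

8.32%

β_Granby = 0.05107 / 0.03003 = 1.7006
β_Dray = 0.06897 / 0.03003 = 2.2967
β_Arden = 0.01692 / 0.03003 = 0.5634
β_Ellery = 0.01861 / 0.03003 = 0.6197
β_P = Σ w_i β_i = 0.20×1.7006 + 0.27×2.2967 + 0.22×0.5634 + 0.31×0.6197 = 1.2763
E(R_P) = R_f + β_P × MRP = 2.7% + 1.2763 × 4.4% = 8.32%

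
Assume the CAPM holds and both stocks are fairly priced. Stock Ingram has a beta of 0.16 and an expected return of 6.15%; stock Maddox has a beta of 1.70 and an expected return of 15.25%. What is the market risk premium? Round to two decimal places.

5.91%

Both satisfy E(R) = R_f + β·MRP, so the slope of the SML is
MRP = (15.25% − 6.15%) / (1.70 − 0.16) = 9.10% / 1.54 = 5.9091%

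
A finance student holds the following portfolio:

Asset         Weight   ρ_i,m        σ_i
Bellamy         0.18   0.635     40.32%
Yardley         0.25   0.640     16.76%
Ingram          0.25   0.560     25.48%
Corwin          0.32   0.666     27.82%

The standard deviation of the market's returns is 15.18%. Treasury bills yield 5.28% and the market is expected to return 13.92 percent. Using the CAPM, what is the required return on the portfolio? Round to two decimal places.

14.83%

β_Bellamy = 0.635 × 40.32% / 15.18% = 1.6866
β_Yardley = 0.640 × 16.76% / 15.18% = 0.7066
β_Ingram = 0.560 × 25.48% / 15.18% = 0.9400
β_Corwin = 0.666 × 27.82% / 15.18% = 1.2206
β_P = Σ w_i β_i = 0.18×1.6866 + 0.25×0.7066 + 0.25×0.9400 + 0.32×1.2206 = 1.1058
MRP = 13.92% − 5.28% = 8.64%
E(R_P) = R_f + β_P × MRP = 5.28% + 1.1058 × 8.64% = 14.83%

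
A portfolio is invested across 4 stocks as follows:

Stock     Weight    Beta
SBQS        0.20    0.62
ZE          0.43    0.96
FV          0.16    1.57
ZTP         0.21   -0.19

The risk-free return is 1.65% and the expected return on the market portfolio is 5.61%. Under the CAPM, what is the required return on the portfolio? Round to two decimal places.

β_P = Σ w_i β_i = 0.20×0.62 + 0.43×0.96 + 0.16×1.57 + 0.21×-0.19 = 0.7481
MRP = 5.61% − 1.65% = 3.96%
E(R_P) = R_f + β_P × MRP = 1.65% + 0.7481 × 3.96% = 4.61%

4.61%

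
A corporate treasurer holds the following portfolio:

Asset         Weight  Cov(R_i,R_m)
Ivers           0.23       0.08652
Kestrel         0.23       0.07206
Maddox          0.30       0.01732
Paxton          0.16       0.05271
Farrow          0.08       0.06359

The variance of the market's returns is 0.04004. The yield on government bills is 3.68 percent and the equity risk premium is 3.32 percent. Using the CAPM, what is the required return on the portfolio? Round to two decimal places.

8.26%

β_Ivers = 0.08652 / 0.04004 = 2.1608
β_Kestrel = 0.07206 / 0.04004 = 1.7997
β_Maddox = 0.01732 / 0.04004 = 0.4326
β_Paxton = 0.05271 / 0.04004 = 1.3164
β_Farrow = 0.06359 / 0.04004 = 1.5882
β_P = Σ w_i β_i = 0.23×2.1608 + 0.23×1.7997 + 0.30×0.4326 + 0.16×1.3164 + 0.08×1.5882 = 1.3784
E(R_P) = R_f + β_P × MRP = 3.68% + 1.3784 × 3.32% = 8.26%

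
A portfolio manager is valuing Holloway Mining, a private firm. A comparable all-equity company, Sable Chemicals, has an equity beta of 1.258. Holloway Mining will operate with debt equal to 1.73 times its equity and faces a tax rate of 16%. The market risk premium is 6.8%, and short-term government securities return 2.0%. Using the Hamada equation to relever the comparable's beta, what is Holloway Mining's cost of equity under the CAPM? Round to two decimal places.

β_L = β_U × [1 + (1 − t)(D/E)] = 1.258 × [1 + (1 − 0.16) × 1.73]
    = 1.258 × [1 + 0.84 × 1.73] = 1.258 × 2.4532 = 3.0861
E(R) = R_f + β_L × MRP = 2.0% + 3.0861 × 6.8% = 22.99%

22.99%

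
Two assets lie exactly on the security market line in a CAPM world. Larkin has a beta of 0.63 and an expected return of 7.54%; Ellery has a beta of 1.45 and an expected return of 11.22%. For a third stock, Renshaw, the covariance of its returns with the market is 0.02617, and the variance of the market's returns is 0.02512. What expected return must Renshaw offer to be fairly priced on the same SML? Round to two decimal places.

MRP = (11.22% − 7.54%) / (1.45 − 0.63) = 4.4878%
R_f = 7.54% − 0.63 × 4.4878% = 4.7127%
β_Renshaw = Cov / Var(R_m) = 0.02617 / 0.02512 = 1.0418
E(R_Renshaw) = R_f + β × MRP = 4.7127% + 1.0418 × 4.4878% = 9.39%

9.39%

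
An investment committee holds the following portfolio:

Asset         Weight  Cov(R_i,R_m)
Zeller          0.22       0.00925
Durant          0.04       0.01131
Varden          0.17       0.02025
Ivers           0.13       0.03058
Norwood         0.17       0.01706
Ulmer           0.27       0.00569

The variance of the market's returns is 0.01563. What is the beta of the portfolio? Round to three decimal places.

0.918

β_Zeller = 0.00925 / 0.01563 = 0.5918
β_Durant = 0.01131 / 0.01563 = 0.7236
β_Varden = 0.02025 / 0.01563 = 1.2956
β_Ivers = 0.03058 / 0.01563 = 1.9565
β_Norwood = 0.01706 / 0.01563 = 1.0915
β_Ulmer = 0.00569 / 0.01563 = 0.3640
β_P = Σ w_i β_i = 0.22×0.5918 + 0.04×0.7236 + 0.17×1.2956 + 0.13×1.9565 + 0.17×1.0915 + 0.27×0.3640 = 0.9176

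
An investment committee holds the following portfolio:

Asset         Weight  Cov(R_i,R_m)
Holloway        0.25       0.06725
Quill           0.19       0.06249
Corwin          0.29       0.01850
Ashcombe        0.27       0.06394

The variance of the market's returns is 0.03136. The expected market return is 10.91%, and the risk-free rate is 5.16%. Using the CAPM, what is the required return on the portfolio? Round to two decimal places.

β_Holloway = 0.06725 / 0.03136 = 2.1445
β_Quill = 0.06249 / 0.03136 = 1.9927
β_Corwin = 0.01850 / 0.03136 = 0.5899
β_Ashcombe = 0.06394 / 0.03136 = 2.0389
β_P = Σ w_i β_i = 0.25×2.1445 + 0.19×1.9927 + 0.29×0.5899 + 0.27×2.0389 = 1.6363
MRP = 10.91% − 5.16% = 5.75%
E(R_P) = R_f + β_P × MRP = 5.16% + 1.6363 × 5.75% = 14.57%

14.57%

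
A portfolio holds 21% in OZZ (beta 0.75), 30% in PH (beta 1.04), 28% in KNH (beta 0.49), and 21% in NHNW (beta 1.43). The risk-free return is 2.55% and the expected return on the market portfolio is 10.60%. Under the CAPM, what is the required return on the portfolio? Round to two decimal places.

β_P = Σ w_i β_i = 0.21×0.75 + 0.30×1.04 + 0.28×0.49 + 0.21×1.43 = 0.9070
MRP = 10.60% − 2.55% = 8.05%
E(R_P) = R_f + β_P × MRP = 2.55% + 0.9070 × 8.05% = 9.85%

9.85%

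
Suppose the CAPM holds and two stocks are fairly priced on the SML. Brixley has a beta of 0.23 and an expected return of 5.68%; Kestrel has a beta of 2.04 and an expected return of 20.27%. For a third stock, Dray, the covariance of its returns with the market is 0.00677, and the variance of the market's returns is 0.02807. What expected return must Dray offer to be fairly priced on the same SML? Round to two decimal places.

MRP = (20.27% − 5.68%) / (2.04 − 0.23) = 8.0608%
R_f = 5.68% − 0.23 × 8.0608% = 3.8260%
β_Dray = Cov / Var(R_m) = 0.00677 / 0.02807 = 0.2412
E(R_Dray) = R_f + β × MRP = 3.8260% + 0.2412 × 8.0608% = 5.77%

5.77%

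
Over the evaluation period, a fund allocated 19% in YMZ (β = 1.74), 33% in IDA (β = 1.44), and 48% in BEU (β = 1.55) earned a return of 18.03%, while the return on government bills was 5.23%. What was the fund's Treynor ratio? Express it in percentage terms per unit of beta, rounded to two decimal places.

8.26%

β_P = 0.19×1.74 + 0.33×1.44 + 0.48×1.55 = 1.5498
Treynor = (R_P − R_f) / β_P = (18.03% − 5.23%) / 1.5498 = 12.80% / 1.5498 = 8.26%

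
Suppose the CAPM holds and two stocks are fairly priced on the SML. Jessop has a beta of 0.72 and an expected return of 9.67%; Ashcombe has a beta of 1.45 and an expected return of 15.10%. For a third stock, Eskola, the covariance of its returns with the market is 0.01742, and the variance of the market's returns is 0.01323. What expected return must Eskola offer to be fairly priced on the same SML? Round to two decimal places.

14.11%

MRP = (15.10% − 9.67%) / (1.45 − 0.72) = 7.4384%
R_f = 9.67% − 0.72 × 7.4384% = 4.3144%
β_Eskola = Cov / Var(R_m) = 0.01742 / 0.01323 = 1.3167
E(R_Eskola) = R_f + β × MRP = 4.3144% + 1.3167 × 7.4384% = 14.11%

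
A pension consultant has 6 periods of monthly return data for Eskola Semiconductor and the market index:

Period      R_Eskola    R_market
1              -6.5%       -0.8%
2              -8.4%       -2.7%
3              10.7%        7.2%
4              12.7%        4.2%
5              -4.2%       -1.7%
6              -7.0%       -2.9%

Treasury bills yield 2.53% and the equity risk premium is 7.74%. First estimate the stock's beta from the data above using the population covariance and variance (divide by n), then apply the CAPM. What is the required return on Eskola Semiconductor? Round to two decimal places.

Mean R_i = (-6.5 − 8.4 + 10.7 + 12.7 − 4.2 − 7.0) / 6 = -0.4500%
Mean R_m = (-0.8 − 2.7 + 7.2 + 4.2 − 1.7 − 2.9) / 6 = 0.5500%
Σ(R_i − R̄_i)(R_m − R̄_m) = 187.1850  ⇒  Cov = 187.1850 / 6 = 31.1975
Σ(R_m − R̄_m)² = 86.8950  ⇒  Var(R_m) = 86.8950 / 6 = 14.4825
β = Cov / Var(R_m) = 31.1975 / 14.4825 = 2.1542
E(R) = R_f + β × MRP = 2.53% + 2.1542 × 7.74% = 19.20%

19.20%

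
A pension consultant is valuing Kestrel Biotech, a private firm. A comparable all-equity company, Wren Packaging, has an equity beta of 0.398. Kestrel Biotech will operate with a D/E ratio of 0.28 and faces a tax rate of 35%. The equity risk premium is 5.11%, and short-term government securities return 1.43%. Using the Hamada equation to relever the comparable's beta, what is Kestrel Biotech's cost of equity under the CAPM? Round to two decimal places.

3.83%

β_L = β_U × [1 + (1 − t)(D/E)] = 0.398 × [1 + (1 − 0.35) × 0.28]
    = 0.398 × [1 + 0.65 × 0.28] = 0.398 × 1.1820 = 0.4704
E(R) = R_f + β_L × MRP = 1.43% + 0.4704 × 5.11% = 3.83%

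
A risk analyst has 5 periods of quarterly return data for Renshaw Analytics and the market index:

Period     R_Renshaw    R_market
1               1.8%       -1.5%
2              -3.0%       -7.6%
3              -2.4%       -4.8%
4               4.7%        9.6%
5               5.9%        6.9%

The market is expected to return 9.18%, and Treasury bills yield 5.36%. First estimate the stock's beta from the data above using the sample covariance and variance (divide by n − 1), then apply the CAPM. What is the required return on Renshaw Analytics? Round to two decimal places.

7.32%

Mean R_i = (1.8 − 3.0 − 2.4 + 4.7 + 5.9) / 5 = 1.4000%
Mean R_m = (-1.5 − 7.6 − 4.8 + 9.6 + 6.9) / 5 = 0.5200%
Σ(R_i − R̄_i)(R_m − R̄_m) = 113.8100  ⇒  Cov = 113.8100 / 4 = 28.4525
Σ(R_m − R̄_m)² = 221.4680  ⇒  Var(R_m) = 221.4680 / 4 = 55.3670
β = Cov / Var(R_m) = 28.4525 / 55.3670 = 0.5139
MRP = 9.18% − 5.36% = 3.82%
E(R) = R_f + β × MRP = 5.36% + 0.5139 × 3.82% = 7.32%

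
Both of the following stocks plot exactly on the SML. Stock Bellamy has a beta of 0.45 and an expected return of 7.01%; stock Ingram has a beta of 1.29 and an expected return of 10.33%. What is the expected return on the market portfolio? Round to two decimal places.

Both satisfy E(R) = R_f + β·MRP, so the slope of the SML is
MRP = (10.33% − 7.01%) / (1.29 − 0.45) = 3.32% / 0.84 = 3.9524%
R_f = E(R_Bellamy) − β_Bellamy·MRP = 7.01% − 0.45 × 3.9524% = 5.2314%
E(R_m) = R_f + MRP = 5.2314% + 3.9524% = 9.18%

9.18%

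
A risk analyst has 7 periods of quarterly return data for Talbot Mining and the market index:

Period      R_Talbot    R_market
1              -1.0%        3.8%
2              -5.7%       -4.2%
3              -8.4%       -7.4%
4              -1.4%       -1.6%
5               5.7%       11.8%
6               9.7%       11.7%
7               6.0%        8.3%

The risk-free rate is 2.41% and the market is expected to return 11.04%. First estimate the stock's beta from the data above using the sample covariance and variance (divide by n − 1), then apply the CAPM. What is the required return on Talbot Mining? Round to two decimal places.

Mean R_i = (-1.0 − 5.7 − 8.4 − 1.4 + 5.7 + 9.7 + 6.0) / 7 = 0.7000%
Mean R_m = (3.8 − 4.2 − 7.4 − 1.6 + 11.8 + 11.7 + 8.3) / 7 = 3.2000%
Σ(R_i − R̄_i)(R_m − R̄_m) = 299.4100  ⇒  Cov = 299.4100 / 6 = 49.9017
Σ(R_m − R̄_m)² = 362.7400  ⇒  Var(R_m) = 362.7400 / 6 = 60.4567
β = Cov / Var(R_m) = 49.9017 / 60.4567 = 0.8254
MRP = 11.04% − 2.41% = 8.63%
E(R) = R_f + β × MRP = 2.41% + 0.8254 × 8.63% = 9.53%

9.53%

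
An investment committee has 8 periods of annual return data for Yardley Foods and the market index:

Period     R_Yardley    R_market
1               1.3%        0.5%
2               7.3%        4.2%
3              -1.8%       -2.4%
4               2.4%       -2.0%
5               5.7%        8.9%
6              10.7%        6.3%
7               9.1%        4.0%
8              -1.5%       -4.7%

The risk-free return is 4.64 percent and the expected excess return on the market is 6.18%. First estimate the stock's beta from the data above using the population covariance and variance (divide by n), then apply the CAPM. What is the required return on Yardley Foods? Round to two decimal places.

9.79%

Mean R_i = (1.3 + 7.3 − 1.8 + 2.4 + 5.7 + 10.7 + 9.1 − 1.5) / 8 = 4.1500%
Mean R_m = (0.5 + 4.2 − 2.4 − 2.0 + 8.9 + 6.3 + 4.0 − 4.7) / 8 = 1.8500%
Σ(R_i − R̄_i)(R_m − R̄_m) = 131.0000  ⇒  Cov = 131.0000 / 8 = 16.3750
Σ(R_m − R̄_m)² = 157.2600  ⇒  Var(R_m) = 157.2600 / 8 = 19.6575
β = Cov / Var(R_m) = 16.3750 / 19.6575 = 0.8330
E(R) = R_f + β × MRP = 4.64% + 0.8330 × 6.18% = 9.79%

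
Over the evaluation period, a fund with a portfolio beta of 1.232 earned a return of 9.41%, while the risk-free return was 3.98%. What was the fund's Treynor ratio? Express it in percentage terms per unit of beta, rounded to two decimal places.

4.41%

Treynor = (R_P − R_f) / β_P = (9.41% − 3.98%) / 1.2320 = 5.43% / 1.2320 = 4.41%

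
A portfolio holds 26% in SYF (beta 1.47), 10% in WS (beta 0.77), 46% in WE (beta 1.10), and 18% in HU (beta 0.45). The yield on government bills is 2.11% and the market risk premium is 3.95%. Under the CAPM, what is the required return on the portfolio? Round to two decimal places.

6.24%

β_P = Σ w_i β_i = 0.26×1.47 + 0.10×0.77 + 0.46×1.10 + 0.18×0.45 = 1.0462
E(R_P) = R_f + β_P × MRP = 2.11% + 1.0462 × 3.95% = 6.24%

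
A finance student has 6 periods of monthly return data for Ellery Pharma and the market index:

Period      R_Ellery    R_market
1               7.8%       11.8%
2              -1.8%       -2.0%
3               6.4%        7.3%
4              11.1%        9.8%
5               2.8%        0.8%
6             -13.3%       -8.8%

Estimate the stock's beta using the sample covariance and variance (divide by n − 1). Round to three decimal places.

1.059

Mean R_i = (7.8 − 1.8 + 6.4 + 11.1 + 2.8 − 13.3) / 6 = 2.1667%
Mean R_m = (11.8 − 2.0 + 7.3 + 9.8 + 0.8 − 8.8) / 6 = 3.1500%
Σ(R_i − R̄_i)(R_m − R̄_m) = 329.4700  ⇒  Cov = 329.4700 / 5 = 65.8940
Σ(R_m − R̄_m)² = 311.1150  ⇒  Var(R_m) = 311.1150 / 5 = 62.2230
β = Cov / Var(R_m) = 65.8940 / 62.2230 = 1.0590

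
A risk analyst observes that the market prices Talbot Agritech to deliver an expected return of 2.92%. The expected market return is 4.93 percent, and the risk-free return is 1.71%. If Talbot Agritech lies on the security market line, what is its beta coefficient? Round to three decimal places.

MRP = 4.93% − 1.71% = 3.22%
β = (E(R) − R_f) / MRP = (2.92% − 1.71%) / 3.22% = 1.21% / 3.22% = 0.376

0.376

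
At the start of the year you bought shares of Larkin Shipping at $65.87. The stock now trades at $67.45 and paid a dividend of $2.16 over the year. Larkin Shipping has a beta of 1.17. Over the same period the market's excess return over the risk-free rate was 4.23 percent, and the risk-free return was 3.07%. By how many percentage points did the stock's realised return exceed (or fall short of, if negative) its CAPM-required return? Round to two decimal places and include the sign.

-2.34%

Realised HPR = (P1 + D1 − P0) / P0 = (67.45 + 2.16 − 65.87) / 65.87 = 3.74 / 65.87 = 5.6779%
CAPM required = R_f + β·MRP = 3.07% + 1.17 × 4.23% = 8.0191%
α = realised − required = 5.6779% − 8.0191% = -2.34%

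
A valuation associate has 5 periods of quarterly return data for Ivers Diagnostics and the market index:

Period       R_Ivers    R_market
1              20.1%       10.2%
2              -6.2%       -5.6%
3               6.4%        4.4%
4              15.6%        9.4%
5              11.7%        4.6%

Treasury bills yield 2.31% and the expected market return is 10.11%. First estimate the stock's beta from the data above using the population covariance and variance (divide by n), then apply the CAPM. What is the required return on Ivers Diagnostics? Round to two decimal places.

14.58%

Mean R_i = (20.1 − 6.2 + 6.4 + 15.6 + 11.7) / 5 = 9.5200%
Mean R_m = (10.2 − 5.6 + 4.4 + 9.4 + 4.6) / 5 = 4.6000%
Σ(R_i − R̄_i)(R_m − R̄_m) = 249.4000  ⇒  Cov = 249.4000 / 5 = 49.8800
Σ(R_m − R̄_m)² = 158.4800  ⇒  Var(R_m) = 158.4800 / 5 = 31.6960
β = Cov / Var(R_m) = 49.8800 / 31.6960 = 1.5737
MRP = 10.11% − 2.31% = 7.80%
E(R) = R_f + β × MRP = 2.31% + 1.5737 × 7.80% = 14.58%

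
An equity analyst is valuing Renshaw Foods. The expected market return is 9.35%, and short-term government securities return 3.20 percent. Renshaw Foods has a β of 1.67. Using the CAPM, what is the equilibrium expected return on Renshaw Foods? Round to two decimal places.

13.47%

Market risk premium = E(R_m) − R_f = 9.35% − 3.20% = 6.15%
E(R) = R_f + β × MRP = 3.20% + 1.67 × 6.15% = 13.47%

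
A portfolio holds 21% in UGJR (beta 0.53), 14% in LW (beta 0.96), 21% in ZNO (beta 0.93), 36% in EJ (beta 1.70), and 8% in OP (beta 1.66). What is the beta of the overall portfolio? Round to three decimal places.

1.186

β_P = Σ w_i β_i = 0.21×0.53 + 0.14×0.96 + 0.21×0.93 + 0.36×1.70 + 0.08×1.66 = 1.1858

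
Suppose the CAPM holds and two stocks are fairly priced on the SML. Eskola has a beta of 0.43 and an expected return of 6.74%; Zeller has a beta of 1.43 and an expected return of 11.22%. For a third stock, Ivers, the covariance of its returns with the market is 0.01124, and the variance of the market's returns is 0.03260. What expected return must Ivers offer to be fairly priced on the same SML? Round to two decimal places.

6.36%

MRP = (11.22% − 6.74%) / (1.43 − 0.43) = 4.4800%
R_f = 6.74% − 0.43 × 4.4800% = 4.8136%
β_Ivers = Cov / Var(R_m) = 0.01124 / 0.03260 = 0.3448
E(R_Ivers) = R_f + β × MRP = 4.8136% + 0.3448 × 4.4800% = 6.36%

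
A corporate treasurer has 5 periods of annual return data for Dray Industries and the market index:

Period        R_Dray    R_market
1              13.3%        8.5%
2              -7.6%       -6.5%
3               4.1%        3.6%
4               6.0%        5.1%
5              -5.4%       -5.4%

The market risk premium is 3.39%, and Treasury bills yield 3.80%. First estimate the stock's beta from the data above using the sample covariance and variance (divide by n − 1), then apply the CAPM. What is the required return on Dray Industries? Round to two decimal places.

8.13%

Mean R_i = (13.3 − 7.6 + 4.1 + 6.0 − 5.4) / 5 = 2.0800%
Mean R_m = (8.5 − 6.5 + 3.6 + 5.1 − 5.4) / 5 = 1.0600%
Σ(R_i − R̄_i)(R_m − R̄_m) = 225.9460  ⇒  Cov = 225.9460 / 4 = 56.4865
Σ(R_m − R̄_m)² = 177.0120  ⇒  Var(R_m) = 177.0120 / 4 = 44.2530
β = Cov / Var(R_m) = 56.4865 / 44.2530 = 1.2764
E(R) = R_f + β × MRP = 3.80% + 1.2764 × 3.39% = 8.13%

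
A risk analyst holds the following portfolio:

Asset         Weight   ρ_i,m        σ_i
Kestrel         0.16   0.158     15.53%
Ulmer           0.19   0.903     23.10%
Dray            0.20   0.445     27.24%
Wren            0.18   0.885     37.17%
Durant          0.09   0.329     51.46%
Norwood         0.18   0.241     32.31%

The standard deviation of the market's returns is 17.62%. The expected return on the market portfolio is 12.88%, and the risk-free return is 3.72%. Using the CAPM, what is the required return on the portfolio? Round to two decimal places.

11.84%

β_Kestrel = 0.158 × 15.53% / 17.62% = 0.1393
β_Ulmer = 0.903 × 23.10% / 17.62% = 1.1838
β_Dray = 0.445 × 27.24% / 17.62% = 0.6880
β_Wren = 0.885 × 37.17% / 17.62% = 1.8669
β_Durant = 0.329 × 51.46% / 17.62% = 0.9609
β_Norwood = 0.241 × 32.31% / 17.62% = 0.4419
β_P = Σ w_i β_i = 0.16×0.1393 + 0.19×1.1838 + 0.20×0.6880 + 0.18×1.8669 + 0.09×0.9609 + 0.18×0.4419 = 0.8869
MRP = 12.88% − 3.72% = 9.16%
E(R_P) = R_f + β_P × MRP = 3.72% + 0.8869 × 9.16% = 11.84%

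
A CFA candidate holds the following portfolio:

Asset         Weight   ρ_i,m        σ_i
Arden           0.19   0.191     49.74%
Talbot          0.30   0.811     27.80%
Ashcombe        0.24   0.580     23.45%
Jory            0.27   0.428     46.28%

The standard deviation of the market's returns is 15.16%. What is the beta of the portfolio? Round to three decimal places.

β_Arden = 0.191 × 49.74% / 15.16% = 0.6267
β_Talbot = 0.811 × 27.80% / 15.16% = 1.4872
β_Ashcombe = 0.580 × 23.45% / 15.16% = 0.8972
β_Jory = 0.428 × 46.28% / 15.16% = 1.3066
β_P = Σ w_i β_i = 0.19×0.6267 + 0.30×1.4872 + 0.24×0.8972 + 0.27×1.3066 = 1.1333

1.133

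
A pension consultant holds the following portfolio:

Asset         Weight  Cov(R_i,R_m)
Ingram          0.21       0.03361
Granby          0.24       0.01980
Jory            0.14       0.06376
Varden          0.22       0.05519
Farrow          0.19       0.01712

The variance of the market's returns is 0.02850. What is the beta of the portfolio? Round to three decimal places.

β_Ingram = 0.03361 / 0.02850 = 1.1793
β_Granby = 0.01980 / 0.02850 = 0.6947
β_Jory = 0.06376 / 0.02850 = 2.2372
β_Varden = 0.05519 / 0.02850 = 1.9365
β_Farrow = 0.01712 / 0.02850 = 0.6007
β_P = Σ w_i β_i = 0.21×1.1793 + 0.24×0.6947 + 0.14×2.2372 + 0.22×1.9365 + 0.19×0.6007 = 1.2678

1.268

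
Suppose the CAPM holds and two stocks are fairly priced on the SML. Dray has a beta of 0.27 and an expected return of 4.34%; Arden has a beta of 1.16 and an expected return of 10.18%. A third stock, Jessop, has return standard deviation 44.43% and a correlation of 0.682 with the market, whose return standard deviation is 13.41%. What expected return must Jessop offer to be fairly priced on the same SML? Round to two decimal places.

MRP = (10.18% − 4.34%) / (1.16 − 0.27) = 6.5618%
R_f = 4.34% − 0.27 × 6.5618% = 2.5683%
β_Jessop = ρ·σ_i/σ_m = 0.682 × 44.43 / 13.41 = 2.2596
E(R_Jessop) = R_f + β × MRP = 2.5683% + 2.2596 × 6.5618% = 17.40%

17.40%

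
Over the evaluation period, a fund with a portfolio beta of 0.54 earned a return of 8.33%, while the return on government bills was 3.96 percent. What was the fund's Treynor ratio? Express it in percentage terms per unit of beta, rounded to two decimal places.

Treynor = (R_P − R_f) / β_P = (8.33% − 3.96%) / 0.5400 = 4.37% / 0.5400 = 8.09%

8.09%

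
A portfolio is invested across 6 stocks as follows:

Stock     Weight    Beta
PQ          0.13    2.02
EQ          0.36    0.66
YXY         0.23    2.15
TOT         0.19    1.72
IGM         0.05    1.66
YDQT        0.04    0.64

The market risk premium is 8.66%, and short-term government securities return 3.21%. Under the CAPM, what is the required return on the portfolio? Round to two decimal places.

15.59%

β_P = Σ w_i β_i = 0.13×2.02 + 0.36×0.66 + 0.23×2.15 + 0.19×1.72 + 0.05×1.66 + 0.04×0.64 = 1.4301
E(R_P) = R_f + β_P × MRP = 3.21% + 1.4301 × 8.66% = 15.59%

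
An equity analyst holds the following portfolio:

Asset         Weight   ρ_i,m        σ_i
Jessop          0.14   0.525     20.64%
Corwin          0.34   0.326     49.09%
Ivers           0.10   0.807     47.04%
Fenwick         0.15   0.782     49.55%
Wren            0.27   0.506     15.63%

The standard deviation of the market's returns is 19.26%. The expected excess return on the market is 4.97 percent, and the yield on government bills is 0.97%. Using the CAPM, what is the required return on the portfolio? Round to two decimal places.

β_Jessop = 0.525 × 20.64% / 19.26% = 0.5626
β_Corwin = 0.326 × 49.09% / 19.26% = 0.8309
β_Ivers = 0.807 × 47.04% / 19.26% = 1.9710
β_Fenwick = 0.782 × 49.55% / 19.26% = 2.0118
β_Wren = 0.506 × 15.63% / 19.26% = 0.4106
β_P = Σ w_i β_i = 0.14×0.5626 + 0.34×0.8309 + 0.10×1.9710 + 0.15×2.0118 + 0.27×0.4106 = 0.9710
E(R_P) = R_f + β_P × MRP = 0.97% + 0.9710 × 4.97% = 5.80%

5.80%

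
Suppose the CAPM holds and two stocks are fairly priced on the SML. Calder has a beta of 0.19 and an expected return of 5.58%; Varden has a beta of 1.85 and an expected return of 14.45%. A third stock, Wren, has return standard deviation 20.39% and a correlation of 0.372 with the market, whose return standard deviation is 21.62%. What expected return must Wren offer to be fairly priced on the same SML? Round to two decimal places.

MRP = (14.45% − 5.58%) / (1.85 − 0.19) = 5.3434%
R_f = 5.58% − 0.19 × 5.3434% = 4.5648%
β_Wren = ρ·σ_i/σ_m = 0.372 × 20.39 / 21.62 = 0.3508
E(R_Wren) = R_f + β × MRP = 4.5648% + 0.3508 × 5.3434% = 6.44%

6.44%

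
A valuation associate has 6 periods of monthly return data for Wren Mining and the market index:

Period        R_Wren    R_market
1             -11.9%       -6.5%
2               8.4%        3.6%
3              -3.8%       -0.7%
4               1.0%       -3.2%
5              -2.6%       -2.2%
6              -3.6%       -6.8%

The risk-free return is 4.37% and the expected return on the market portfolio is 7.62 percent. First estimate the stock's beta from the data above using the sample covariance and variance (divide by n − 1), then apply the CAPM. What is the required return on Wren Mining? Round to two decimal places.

Mean R_i = (-11.9 + 8.4 − 3.8 + 1.0 − 2.6 − 3.6) / 6 = -2.0833%
Mean R_m = (-6.5 + 3.6 − 0.7 − 3.2 − 2.2 − 6.8) / 6 = -2.6333%
Σ(R_i − R̄_i)(R_m − R̄_m) = 104.3333  ⇒  Cov = 104.3333 / 5 = 20.8667
Σ(R_m − R̄_m)² = 75.4133  ⇒  Var(R_m) = 75.4133 / 5 = 15.0827
β = Cov / Var(R_m) = 20.8667 / 15.0827 = 1.3835
MRP = 7.62% − 4.37% = 3.25%
E(R) = R_f + β × MRP = 4.37% + 1.3835 × 3.25% = 8.87%

8.87%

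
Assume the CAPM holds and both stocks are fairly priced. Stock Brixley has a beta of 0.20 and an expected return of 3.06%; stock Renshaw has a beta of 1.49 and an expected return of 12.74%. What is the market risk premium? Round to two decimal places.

7.50%

Both satisfy E(R) = R_f + β·MRP, so the slope of the SML is
MRP = (12.74% − 3.06%) / (1.49 − 0.20) = 9.68% / 1.29 = 7.5039%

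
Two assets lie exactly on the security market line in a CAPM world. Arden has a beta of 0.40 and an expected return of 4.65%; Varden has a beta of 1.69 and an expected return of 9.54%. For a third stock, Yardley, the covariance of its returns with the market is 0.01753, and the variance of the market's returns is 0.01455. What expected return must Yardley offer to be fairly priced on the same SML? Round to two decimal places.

MRP = (9.54% − 4.65%) / (1.69 − 0.40) = 3.7907%
R_f = 4.65% − 0.40 × 3.7907% = 3.1337%
β_Yardley = Cov / Var(R_m) = 0.01753 / 0.01455 = 1.2048
E(R_Yardley) = R_f + β × MRP = 3.1337% + 1.2048 × 3.7907% = 7.70%

7.70%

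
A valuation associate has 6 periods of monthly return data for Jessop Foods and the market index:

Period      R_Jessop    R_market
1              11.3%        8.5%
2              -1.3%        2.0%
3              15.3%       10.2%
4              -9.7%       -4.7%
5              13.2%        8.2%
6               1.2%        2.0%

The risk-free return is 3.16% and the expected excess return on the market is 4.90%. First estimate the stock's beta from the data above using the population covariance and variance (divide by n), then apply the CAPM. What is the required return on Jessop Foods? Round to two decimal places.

Mean R_i = (11.3 − 1.3 + 15.3 − 9.7 + 13.2 + 1.2) / 6 = 5.0000%
Mean R_m = (8.5 + 2.0 + 10.2 − 4.7 + 8.2 + 2.0) / 6 = 4.3667%
Σ(R_i − R̄_i)(R_m − R̄_m) = 274.7400  ⇒  Cov = 274.7400 / 6 = 45.7900
Σ(R_m − R̄_m)² = 159.2133  ⇒  Var(R_m) = 159.2133 / 6 = 26.5356
β = Cov / Var(R_m) = 45.7900 / 26.5356 = 1.7256
E(R) = R_f + β × MRP = 3.16% + 1.7256 × 4.90% = 11.62%

11.62%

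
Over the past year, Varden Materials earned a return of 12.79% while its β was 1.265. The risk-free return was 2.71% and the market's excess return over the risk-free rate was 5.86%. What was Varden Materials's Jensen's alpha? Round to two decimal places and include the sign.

+2.67%

CAPM benchmark = R_f + β(R_m − R_f) = 2.71% + 1.265 × 5.86% = 10.12290%
α = actual − benchmark = 12.79% − 10.12290% = +2.67%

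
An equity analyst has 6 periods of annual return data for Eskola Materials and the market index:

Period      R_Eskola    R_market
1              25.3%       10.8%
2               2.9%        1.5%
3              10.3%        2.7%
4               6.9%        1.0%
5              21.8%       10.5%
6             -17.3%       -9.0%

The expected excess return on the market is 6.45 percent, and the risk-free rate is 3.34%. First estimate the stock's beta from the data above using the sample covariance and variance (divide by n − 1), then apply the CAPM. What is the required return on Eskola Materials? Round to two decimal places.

16.64%

Mean R_i = (25.3 + 2.9 + 10.3 + 6.9 + 21.8 − 17.3) / 6 = 8.3167%
Mean R_m = (10.8 + 1.5 + 2.7 + 1.0 + 10.5 − 9.0) / 6 = 2.9167%
Σ(R_i − R̄_i)(R_m − R̄_m) = 551.3583  ⇒  Cov = 551.3583 / 5 = 110.2717
Σ(R_m − R̄_m)² = 267.3883  ⇒  Var(R_m) = 267.3883 / 5 = 53.4777
β = Cov / Var(R_m) = 110.2717 / 53.4777 = 2.0620
E(R) = R_f + β × MRP = 3.34% + 2.0620 × 6.45% = 16.64%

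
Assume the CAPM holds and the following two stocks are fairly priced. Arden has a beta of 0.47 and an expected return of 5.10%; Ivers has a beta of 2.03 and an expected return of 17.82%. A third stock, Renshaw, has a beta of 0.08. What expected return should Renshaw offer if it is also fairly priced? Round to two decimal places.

1.92%

MRP (SML slope) = (17.82% − 5.10%) / (2.03 − 0.47) = 12.72% / 1.56 = 8.1538%
R_f (intercept) = 5.10% − 0.47 × 8.1538% = 1.2677%
E(R_Renshaw) = R_f + β × MRP = 1.2677% + 0.08 × 8.1538% = 1.92%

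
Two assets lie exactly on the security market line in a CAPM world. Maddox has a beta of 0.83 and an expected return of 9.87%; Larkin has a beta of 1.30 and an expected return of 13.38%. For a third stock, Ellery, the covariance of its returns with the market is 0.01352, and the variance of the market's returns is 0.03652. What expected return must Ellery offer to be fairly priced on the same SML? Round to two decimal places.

MRP = (13.38% − 9.87%) / (1.30 − 0.83) = 7.4681%
R_f = 9.87% − 0.83 × 7.4681% = 3.6715%
β_Ellery = Cov / Var(R_m) = 0.01352 / 0.03652 = 0.3702
E(R_Ellery) = R_f + β × MRP = 3.6715% + 0.3702 × 7.4681% = 6.44%

6.44%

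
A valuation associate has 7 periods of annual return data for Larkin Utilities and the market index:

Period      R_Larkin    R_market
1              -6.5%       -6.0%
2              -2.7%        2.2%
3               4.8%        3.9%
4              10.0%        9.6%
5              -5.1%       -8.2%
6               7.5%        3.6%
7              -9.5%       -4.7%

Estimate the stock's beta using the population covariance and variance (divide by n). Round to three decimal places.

Mean R_i = (-6.5 − 2.7 + 4.8 + 10.0 − 5.1 + 7.5 − 9.5) / 7 = -0.2143%
Mean R_m = (-6.0 + 2.2 + 3.9 + 9.6 − 8.2 + 3.6 − 4.7) / 7 = 0.0571%
Σ(R_i − R̄_i)(R_m − R̄_m) = 261.3357  ⇒  Cov = 261.3357 / 7 = 37.3337
Σ(R_m − R̄_m)² = 250.4771  ⇒  Var(R_m) = 250.4771 / 7 = 35.7824
β = Cov / Var(R_m) = 37.3337 / 35.7824 = 1.0434

1.043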